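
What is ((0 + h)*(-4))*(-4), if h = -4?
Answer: -64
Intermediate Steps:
((0 + h)*(-4))*(-4) = ((0 - 4)*(-4))*(-4) = -4*(-4)*(-4) = 16*(-4) = -64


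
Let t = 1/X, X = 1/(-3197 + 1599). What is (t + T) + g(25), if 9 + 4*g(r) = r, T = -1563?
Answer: -3157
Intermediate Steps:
g(r) = -9/4 + r/4
X = -1/1598 (X = 1/(-1598) = -1/1598 ≈ -0.00062578)
t = -1598 (t = 1/(-1/1598) = -1598)
(t + T) + g(25) = (-1598 - 1563) + (-9/4 + (¼)*25) = -3161 + (-9/4 + 25/4) = -3161 + 4 = -3157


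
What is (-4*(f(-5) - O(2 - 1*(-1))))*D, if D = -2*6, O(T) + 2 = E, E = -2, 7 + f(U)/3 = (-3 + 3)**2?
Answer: -816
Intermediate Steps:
f(U) = -21 (f(U) = -21 + 3*(-3 + 3)**2 = -21 + 3*0**2 = -21 + 3*0 = -21 + 0 = -21)
O(T) = -4 (O(T) = -2 - 2 = -4)
D = -12
(-4*(f(-5) - O(2 - 1*(-1))))*D = -4*(-21 - 1*(-4))*(-12) = -4*(-21 + 4)*(-12) = -4*(-17)*(-12) = 68*(-12) = -816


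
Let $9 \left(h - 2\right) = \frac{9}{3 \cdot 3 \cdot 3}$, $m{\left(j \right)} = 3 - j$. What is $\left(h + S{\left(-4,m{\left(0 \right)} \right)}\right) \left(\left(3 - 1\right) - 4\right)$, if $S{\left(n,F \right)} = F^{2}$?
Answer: $- \frac{596}{27} \approx -22.074$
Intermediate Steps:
$h = \frac{55}{27}$ ($h = 2 + \frac{9 \frac{1}{3 \cdot 3 \cdot 3}}{9} = 2 + \frac{9 \frac{1}{9 \cdot 3}}{9} = 2 + \frac{9 \cdot \frac{1}{27}}{9} = 2 + \frac{1}{9} \cdot \frac{1}{3} = 2 + \frac{1}{27} = \frac{55}{27} \approx 2.037$)
$\left(h + S{\left(-4,m{\left(0 \right)} \right)}\right) \left(\left(3 - 1\right) - 4\right) = \left(\frac{55}{27} + \left(3 - 0\right)^{2}\right) \left(\left(3 - 1\right) - 4\right) = \left(\frac{55}{27} + \left(3 + 0\right)^{2}\right) \left(2 - 4\right) = \left(\frac{55}{27} + 3^{2}\right) \left(-2\right) = \left(\frac{55}{27} + 9\right) \left(-2\right) = \frac{298}{27} \left(-2\right) = - \frac{596}{27}$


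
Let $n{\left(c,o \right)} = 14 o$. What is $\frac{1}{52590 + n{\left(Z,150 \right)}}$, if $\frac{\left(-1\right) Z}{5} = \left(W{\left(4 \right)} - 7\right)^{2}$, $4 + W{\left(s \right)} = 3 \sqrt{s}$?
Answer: $\frac{1}{54690} \approx 1.8285 \cdot 10^{-5}$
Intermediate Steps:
$W{\left(s \right)} = -4 + 3 \sqrt{s}$
$Z = -125$ ($Z = - 5 \left(\left(-4 + 3 \sqrt{4}\right) - 7\right)^{2} = - 5 \left(\left(-4 + 3 \cdot 2\right) - 7\right)^{2} = - 5 \left(\left(-4 + 6\right) - 7\right)^{2} = - 5 \left(2 - 7\right)^{2} = - 5 \left(-5\right)^{2} = \left(-5\right) 25 = -125$)
$\frac{1}{52590 + n{\left(Z,150 \right)}} = \frac{1}{52590 + 14 \cdot 150} = \frac{1}{52590 + 2100} = \frac{1}{54690}$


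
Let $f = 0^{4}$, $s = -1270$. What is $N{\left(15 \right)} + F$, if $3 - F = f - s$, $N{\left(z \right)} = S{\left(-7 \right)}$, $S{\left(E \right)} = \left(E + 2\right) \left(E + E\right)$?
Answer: $-1197$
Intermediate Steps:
$S{\left(E \right)} = 2 E \left(2 + E\right)$ ($S{\left(E \right)} = \left(2 + E\right) 2 E = 2 E \left(2 + E\right)$)
$f = 0$
$N{\left(z \right)} = 70$ ($N{\left(z \right)} = 2 \left(-7\right) \left(2 - 7\right) = 2 \left(-7\right) \left(-5\right) = 70$)
$F = -1267$ ($F = 3 - \left(0 - -1270\right) = 3 - \left(0 + 1270\right) = 3 - 1270 = -1267$)
$N{\left(15 \right)} + F = 70 - 1267 = -1197$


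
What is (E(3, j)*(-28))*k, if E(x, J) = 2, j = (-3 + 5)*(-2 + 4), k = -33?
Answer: 1848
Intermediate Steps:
j = 4 (j = 2*2 = 4)
(E(3, j)*(-28))*k = (2*(-28))*(-33) = -56*(-33) = 1848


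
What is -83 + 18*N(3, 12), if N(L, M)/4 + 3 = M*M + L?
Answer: 10285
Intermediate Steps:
N(L, M) = -12 + 4*L + 4*M**2 (N(L, M) = -12 + 4*(M*M + L) = -12 + 4*(M**2 + L) = -12 + 4*(L + M**2) = -12 + (4*L + 4*M**2) = -12 + 4*L + 4*M**2)
-83 + 18*N(3, 12) = -83 + 18*(-12 + 4*3 + 4*12**2) = -83 + 18*(-12 + 12 + 4*144) = -83 + 18*(-12 + 12 + 576) = -83 + 18*576 = -83 + 10368 = 10285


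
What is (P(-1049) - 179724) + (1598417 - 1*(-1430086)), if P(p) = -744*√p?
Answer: 2848779 - 744*I*√1049 ≈ 2.8488e+6 - 24097.0*I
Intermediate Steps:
(P(-1049) - 179724) + (1598417 - 1*(-1430086)) = (-744*I*√1049 - 179724) + (1598417 - 1*(-1430086)) = (-744*I*√1049 - 179724) + (1598417 + 1430086) = (-744*I*√1049 - 179724) + 3028503 = (-179724 - 744*I*√1049) + 3028503 = 2848779 - 744*I*√1049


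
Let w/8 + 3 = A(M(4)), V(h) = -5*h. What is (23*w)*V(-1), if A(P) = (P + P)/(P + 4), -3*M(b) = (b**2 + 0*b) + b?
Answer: 1840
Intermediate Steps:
M(b) = -b/3 - b**2/3 (M(b) = -((b**2 + 0*b) + b)/3 = -((b**2 + 0) + b)/3 = -(b**2 + b)/3 = -(b + b**2)/3 = -b/3 - b**2/3)
A(P) = 2*P/(4 + P) (A(P) = (2*P)/(4 + P) = 2*P/(4 + P))
w = 16 (w = -24 + 8*(2*(-1/3*4*(1 + 4))/(4 - 1/3*4*(1 + 4))) = -24 + 8*(2*(-1/3*4*5)/(4 - 1/3*4*5)) = -24 + 8*(2*(-20/3)/(4 - 20/3)) = -24 + 8*(2*(-20/3)/(-8/3)) = -24 + 8*(2*(-20/3)*(-3/8)) = -24 + 8*5 = -24 + 40 = 16)
(23*w)*V(-1) = (23*16)*(-5*(-1)) = 368*5 = 1840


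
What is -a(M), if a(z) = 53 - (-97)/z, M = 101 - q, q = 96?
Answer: -362/5 ≈ -72.400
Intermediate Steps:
M = 5 (M = 101 - 1*96 = 101 - 96 = 5)
a(z) = 53 + 97/z
-a(M) = -(53 + 97/5) = -1*362/5 = -362/5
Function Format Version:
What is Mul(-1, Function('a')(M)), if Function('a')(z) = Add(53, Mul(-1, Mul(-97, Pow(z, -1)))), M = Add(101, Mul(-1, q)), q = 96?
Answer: Rational(-362, 5) ≈ -72.400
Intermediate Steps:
M = 5 (M = Add(101, Mul(-1, 96)) = Add(101, -96) = 5)
Function('a')(z) = Add(53, Mul(97, Pow(z, -1)))
Mul(-1, Function('a')(M)) = Mul(-1, Add(53, Mul(97, Pow(5, -1)))) = Mul(-1, Add(53, Mul(97, Rational(1, 5)))) = Mul(-1, Add(53, Rational(97, 5))) = Mul(-1, Rational(362, 5)) = Rational(-362, 5)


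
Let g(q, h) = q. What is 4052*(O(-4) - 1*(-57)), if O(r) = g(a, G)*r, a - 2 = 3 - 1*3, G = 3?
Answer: 198548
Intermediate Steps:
a = 2 (a = 2 + (3 - 1*3) = 2 + (3 - 3) = 2 + 0 = 2)
O(r) = 2*r
4052*(O(-4) - 1*(-57)) = 4052*(2*(-4) - 1*(-57)) = 4052*(-8 + 57) = 4052*49 = 198548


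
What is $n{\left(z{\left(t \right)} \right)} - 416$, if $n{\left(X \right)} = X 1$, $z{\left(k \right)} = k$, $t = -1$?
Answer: $-417$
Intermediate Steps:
$n{\left(X \right)} = X$
$n{\left(z{\left(t \right)} \right)} - 416 = -1 - 416 = -417$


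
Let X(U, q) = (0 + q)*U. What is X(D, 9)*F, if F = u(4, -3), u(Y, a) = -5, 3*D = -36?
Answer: 540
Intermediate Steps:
D = -12 (D = (⅓)*(-36) = -12)
F = -5
X(U, q) = U*q (X(U, q) = q*U = U*q)
X(D, 9)*F = -12*9*(-5) = -108*(-5) = 540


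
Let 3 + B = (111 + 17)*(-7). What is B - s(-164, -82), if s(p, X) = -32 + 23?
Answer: -890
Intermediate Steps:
s(p, X) = -9
B = -899 (B = -3 + (111 + 17)*(-7) = -3 + 128*(-7) = -3 - 896 = -899)
B - s(-164, -82) = -899 - 1*(-9) = -899 + 9 = -890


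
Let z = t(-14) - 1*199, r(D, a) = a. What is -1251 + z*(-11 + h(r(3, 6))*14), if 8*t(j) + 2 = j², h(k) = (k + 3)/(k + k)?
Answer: -9309/8 ≈ -1163.6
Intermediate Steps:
h(k) = (3 + k)/(2*k) (h(k) = (3 + k)/((2*k)) = (3 + k)*(1/(2*k)) = (3 + k)/(2*k))
t(j) = -¼ + j²/8
z = -699/4 (z = (-¼ + (⅛)*(-14)²) - 1*199 = (-¼ + (⅛)*196) - 199 = (-¼ + 49/2) - 199 = 97/4 - 199 = -699/4 ≈ -174.75)
-1251 + z*(-11 + h(r(3, 6))*14) = -1251 - 699*(-11 + ((½)*(3 + 6)/6)*14)/4 = -1251 - 699*(-11 + ((½)*(⅙)*9)*14)/4 = -1251 - 699*(-11 + (¾)*14)/4 = -1251 - 699*(-11 + 21/2)/4 = -1251 - 699/4*(-½) = -1251 + 699/8 = -9309/8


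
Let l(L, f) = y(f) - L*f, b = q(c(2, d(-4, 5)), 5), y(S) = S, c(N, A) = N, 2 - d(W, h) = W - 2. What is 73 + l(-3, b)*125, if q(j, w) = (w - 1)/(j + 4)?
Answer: 1219/3 ≈ 406.33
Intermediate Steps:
d(W, h) = 4 - W (d(W, h) = 2 - (W - 2) = 2 - (-2 + W) = 2 + (2 - W) = 4 - W)
q(j, w) = (-1 + w)/(4 + j)
b = ⅔ (b = (-1 + 5)/(4 + 2) = 4/6 = (⅙)*4 = ⅔ ≈ 0.66667)
l(L, f) = f - L*f
73 + l(-3, b)*125 = 73 + (2*(1 - 1*(-3))/3)*125 = 73 + (2*(1 + 3)/3)*125 = 73 + ((⅔)*4)*125 = 73 + (8/3)*125 = 73 + 1000/3 = 1219/3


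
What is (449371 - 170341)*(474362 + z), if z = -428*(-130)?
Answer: 147886458060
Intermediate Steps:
z = 55640
(449371 - 170341)*(474362 + z) = (449371 - 170341)*(474362 + 55640) = 279030*530002 = 147886458060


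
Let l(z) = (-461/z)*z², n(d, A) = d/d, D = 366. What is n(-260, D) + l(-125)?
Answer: 57626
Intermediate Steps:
n(d, A) = 1
l(z) = -461*z
n(-260, D) + l(-125) = 1 - 461*(-125) = 1 + 57625 = 57626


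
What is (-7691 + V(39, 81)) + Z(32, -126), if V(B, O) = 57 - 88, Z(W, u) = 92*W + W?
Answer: -4746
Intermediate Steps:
Z(W, u) = 93*W
V(B, O) = -31
(-7691 + V(39, 81)) + Z(32, -126) = (-7691 - 31) + 93*32 = -7722 + 2976 = -4746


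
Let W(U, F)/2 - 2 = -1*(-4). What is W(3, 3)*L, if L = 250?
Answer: 3000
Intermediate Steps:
W(U, F) = 12 (W(U, F) = 4 + 2*(-1*(-4)) = 4 + 2*4 = 4 + 8 = 12)
W(3, 3)*L = 12*250 = 3000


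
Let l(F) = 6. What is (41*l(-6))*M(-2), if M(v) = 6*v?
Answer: -2952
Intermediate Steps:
(41*l(-6))*M(-2) = (41*6)*(6*(-2)) = 246*(-12) = -2952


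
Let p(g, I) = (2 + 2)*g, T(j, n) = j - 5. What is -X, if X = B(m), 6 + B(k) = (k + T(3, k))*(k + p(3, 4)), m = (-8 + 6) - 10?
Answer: 6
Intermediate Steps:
T(j, n) = -5 + j
m = -12 (m = -2 - 10 = -12)
p(g, I) = 4*g
B(k) = -6 + (-2 + k)*(12 + k) (B(k) = -6 + (k + (-5 + 3))*(k + 4*3) = -6 + (k - 2)*(k + 12) = -6 + (-2 + k)*(12 + k))
X = -6 (X = -30 + (-12)² + 10*(-12) = -30 + 144 - 120 = -6)
-X = -1*(-6) = 6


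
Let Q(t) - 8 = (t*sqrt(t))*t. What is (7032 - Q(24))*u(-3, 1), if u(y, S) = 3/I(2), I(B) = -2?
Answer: -10536 + 1728*sqrt(6) ≈ -6303.3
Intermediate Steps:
u(y, S) = -3/2 (u(y, S) = 3/(-2) = 3*(-1/2) = -3/2)
Q(t) = 8 + t**(5/2) (Q(t) = 8 + (t*sqrt(t))*t = 8 + t**(3/2)*t = 8 + t**(5/2))
(7032 - Q(24))*u(-3, 1) = (7032 - (8 + 24**(5/2)))*(-3/2) = (7032 - (8 + 1152*sqrt(6)))*(-3/2) = (7032 + (-8 - 1152*sqrt(6)))*(-3/2) = (7024 - 1152*sqrt(6))*(-3/2) = -10536 + 1728*sqrt(6)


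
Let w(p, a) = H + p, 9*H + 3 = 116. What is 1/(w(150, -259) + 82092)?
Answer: 9/740291 ≈ 1.2157e-5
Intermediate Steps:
H = 113/9 (H = -⅓ + (⅑)*116 = -⅓ + 116/9 = 113/9 ≈ 12.556)
w(p, a) = 113/9 + p
1/(w(150, -259) + 82092) = 1/((113/9 + 150) + 82092) = 1/(1463/9 + 82092) = 1/(740291/9) = 9/740291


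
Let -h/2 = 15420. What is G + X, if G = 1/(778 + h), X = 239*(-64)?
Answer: -459828353/30062 ≈ -15296.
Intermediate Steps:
h = -30840 (h = -2*15420 = -30840)
X = -15296
G = -1/30062 (G = 1/(778 - 30840) = 1/(-30062) = -1/30062 ≈ -3.3265e-5)
G + X = -1/30062 - 15296 = -459828353/30062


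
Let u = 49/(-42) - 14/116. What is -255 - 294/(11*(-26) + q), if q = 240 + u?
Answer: -511746/2057 ≈ -248.78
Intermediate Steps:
u = -112/87 (u = 49*(-1/42) - 14*1/116 = -7/6 - 7/58 = -112/87 ≈ -1.2874)
q = 20768/87 (q = 240 - 112/87 = 20768/87 ≈ 238.71)
-255 - 294/(11*(-26) + q) = -255 - 294/(11*(-26) + 20768/87) = -255 - 294/(-286 + 20768/87) = -255 - 294/(-4114/87) = -255 - 87/4114*(-294) = -255 + 12789/2057 = -511746/2057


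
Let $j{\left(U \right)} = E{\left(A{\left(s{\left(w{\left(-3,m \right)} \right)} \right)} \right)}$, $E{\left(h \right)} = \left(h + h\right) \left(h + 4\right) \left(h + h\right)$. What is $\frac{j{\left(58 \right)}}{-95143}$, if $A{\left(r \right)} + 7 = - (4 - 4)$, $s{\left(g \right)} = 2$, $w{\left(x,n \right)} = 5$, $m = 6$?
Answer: $\frac{588}{95143} \approx 0.0061802$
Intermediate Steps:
$A{\left(r \right)} = -7$ ($A{\left(r \right)} = -7 - \left(4 - 4\right) = -7 - 0 = -7 + 0 = -7$)
$E{\left(h \right)} = 4 h^{2} \left(4 + h\right)$ ($E{\left(h \right)} = 2 h \left(4 + h\right) 2 h = 2 h 2 h \left(4 + h\right) = 4 h^{2} \left(4 + h\right)$)
$j{\left(U \right)} = -588$ ($j{\left(U \right)} = 4 \left(-7\right)^{2} \left(4 - 7\right) = 4 \cdot 49 \left(-3\right) = -588$)
$\frac{j{\left(58 \right)}}{-95143} = - \frac{588}{-95143} = \left(-588\right) \left(- \frac{1}{95143}\right) = \frac{588}{95143}$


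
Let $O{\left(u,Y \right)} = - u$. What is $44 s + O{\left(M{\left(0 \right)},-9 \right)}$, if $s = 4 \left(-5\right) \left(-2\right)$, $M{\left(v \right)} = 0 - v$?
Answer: $1760$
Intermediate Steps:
$M{\left(v \right)} = - v$
$s = 40$ ($s = \left(-20\right) \left(-2\right) = 40$)
$44 s + O{\left(M{\left(0 \right)},-9 \right)} = 44 \cdot 40 - \left(-1\right) 0 = 1760 - 0 = 1760 + 0 = 1760$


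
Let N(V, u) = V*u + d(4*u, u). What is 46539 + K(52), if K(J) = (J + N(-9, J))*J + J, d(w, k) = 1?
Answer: 25011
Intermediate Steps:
N(V, u) = 1 + V*u (N(V, u) = V*u + 1 = 1 + V*u)
K(J) = J + J*(1 - 8*J) (K(J) = (J + (1 - 9*J))*J + J = (1 - 8*J)*J + J = J*(1 - 8*J) + J = J + J*(1 - 8*J))
46539 + K(52) = 46539 + 2*52*(1 - 4*52) = 46539 + 2*52*(1 - 208) = 46539 + 2*52*(-207) = 46539 - 21528 = 25011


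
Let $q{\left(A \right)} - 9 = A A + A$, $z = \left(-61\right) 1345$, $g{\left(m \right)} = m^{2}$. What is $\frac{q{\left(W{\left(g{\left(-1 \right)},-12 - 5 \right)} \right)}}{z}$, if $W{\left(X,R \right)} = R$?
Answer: $- \frac{281}{82045} \approx -0.0034249$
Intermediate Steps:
$z = -82045$
$q{\left(A \right)} = 9 + A + A^{2}$ ($q{\left(A \right)} = 9 + \left(A A + A\right) = 9 + \left(A^{2} + A\right) = 9 + \left(A + A^{2}\right) = 9 + A + A^{2}$)
$\frac{q{\left(W{\left(g{\left(-1 \right)},-12 - 5 \right)} \right)}}{z} = \frac{9 - 17 + \left(-12 - 5\right)^{2}}{-82045} = \left(9 - 17 + \left(-17\right)^{2}\right) \left(- \frac{1}{82045}\right) = \left(9 - 17 + 289\right) \left(- \frac{1}{82045}\right) = 281 \left(- \frac{1}{82045}\right) = - \frac{281}{82045}$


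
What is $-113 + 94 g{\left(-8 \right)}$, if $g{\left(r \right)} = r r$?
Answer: $5903$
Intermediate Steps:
$g{\left(r \right)} = r^{2}$
$-113 + 94 g{\left(-8 \right)} = -113 + 94 \left(-8\right)^{2} = -113 + 94 \cdot 64 = -113 + 6016 = 5903$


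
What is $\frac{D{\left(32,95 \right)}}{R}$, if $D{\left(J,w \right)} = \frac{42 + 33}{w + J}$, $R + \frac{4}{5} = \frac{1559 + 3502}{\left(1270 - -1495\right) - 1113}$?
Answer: $\frac{88500}{339217} \approx 0.26089$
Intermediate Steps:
$R = \frac{2671}{1180}$ ($R = - \frac{4}{5} + \frac{1559 + 3502}{\left(1270 - -1495\right) - 1113} = - \frac{4}{5} + \frac{5061}{\left(1270 + 1495\right) - 1113} = - \frac{4}{5} + \frac{5061}{2765 - 1113} = - \frac{4}{5} + \frac{5061}{1652} = - \frac{4}{5} + 5061 \cdot \frac{1}{1652} = - \frac{4}{5} + \frac{723}{236} = \frac{2671}{1180} \approx 2.2636$)
$D{\left(J,w \right)} = \frac{75}{J + w}$
$\frac{D{\left(32,95 \right)}}{R} = \frac{75 \frac{1}{32 + 95}}{\frac{2671}{1180}} = \frac{75}{127} \cdot \frac{1180}{2671} = \frac{88500}{339217}$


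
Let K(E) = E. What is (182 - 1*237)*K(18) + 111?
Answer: -879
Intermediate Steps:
(182 - 1*237)*K(18) + 111 = (182 - 1*237)*18 + 111 = (182 - 237)*18 + 111 = -55*18 + 111 = -990 + 111 = -879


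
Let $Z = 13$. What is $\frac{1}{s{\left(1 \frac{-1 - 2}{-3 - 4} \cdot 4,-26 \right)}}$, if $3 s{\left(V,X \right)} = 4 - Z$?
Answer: $- \frac{1}{3} \approx -0.33333$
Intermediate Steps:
$s{\left(V,X \right)} = -3$ ($s{\left(V,X \right)} = \frac{4 - 13}{3} = \frac{1}{3} \left(-9\right) = -3$)
$\frac{1}{s{\left(1 \frac{-1 - 2}{-3 - 4} \cdot 4,-26 \right)}} = \frac{1}{-3} = - \frac{1}{3}$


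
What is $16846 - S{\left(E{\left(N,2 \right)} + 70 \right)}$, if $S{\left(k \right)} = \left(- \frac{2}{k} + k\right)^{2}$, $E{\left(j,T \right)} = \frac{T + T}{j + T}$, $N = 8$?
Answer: $\frac{9210589071}{774400} \approx 11894.0$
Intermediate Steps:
$E{\left(j,T \right)} = \frac{2 T}{T + j}$
$S{\left(k \right)} = \left(k - \frac{2}{k}\right)^{2}$
$16846 - S{\left(E{\left(N,2 \right)} + 70 \right)} = 16846 - \frac{\left(-2 + \left(2 \cdot 2 \frac{1}{2 + 8} + 70\right)^{2}\right)^{2}}{\left(2 \cdot 2 \frac{1}{2 + 8} + 70\right)^{2}} = 16846 - \frac{\left(-2 + \left(2 \cdot 2 \cdot \frac{1}{10} + 70\right)^{2}\right)^{2}}{\left(2 \cdot 2 \cdot \frac{1}{10} + 70\right)^{2}} = 16846 - \frac{\left(-2 + \left(\frac{2}{5} + 70\right)^{2}\right)^{2}}{\left(\frac{2}{5} + 70\right)^{2}} = 16846 - \frac{\left(-2 + \left(\frac{352}{5}\right)^{2}\right)^{2}}{\frac{123904}{25}} = 16846 - \frac{25 \left(-2 + \frac{123904}{25}\right)^{2}}{123904} = 16846 - \frac{25 \left(\frac{123854}{25}\right)^{2}}{123904} = 16846 - \frac{25}{123904} \cdot \frac{15339813316}{625} = 16846 - \frac{3834953329}{774400} = \frac{9210589071}{774400}$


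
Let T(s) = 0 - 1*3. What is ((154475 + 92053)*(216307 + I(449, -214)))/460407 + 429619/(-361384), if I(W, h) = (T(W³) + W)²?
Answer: 12330849525584921/55461241096 ≈ 2.2233e+5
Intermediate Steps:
T(s) = -3 (T(s) = 0 - 3 = -3)
I(W, h) = (-3 + W)²
((154475 + 92053)*(216307 + I(449, -214)))/460407 + 429619/(-361384) = ((154475 + 92053)*(216307 + (-3 + 449)²))/460407 + 429619/(-361384) = (246528*(216307 + 446²))*(1/460407) + 429619*(-1/361384) = (246528*(216307 + 198916))*(1/460407) - 429619/361384 = (246528*415223)*(1/460407) - 429619/361384 = 102364095744*(1/460407) - 429619/361384 = 34121365248/153469 - 429619/361384 = 12330849525584921/55461241096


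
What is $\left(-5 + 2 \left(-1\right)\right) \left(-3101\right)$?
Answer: $21707$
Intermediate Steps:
$\left(-5 + 2 \left(-1\right)\right) \left(-3101\right) = \left(-5 - 2\right) \left(-3101\right) = \left(-7\right) \left(-3101\right) = 21707$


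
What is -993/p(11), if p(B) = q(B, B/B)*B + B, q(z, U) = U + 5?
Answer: -993/77 ≈ -12.896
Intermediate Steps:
q(z, U) = 5 + U
p(B) = 7*B (p(B) = (5 + B/B)*B + B = (5 + 1)*B + B = 6*B + B = 7*B)
-993/p(11) = -993/(7*11) = -993/77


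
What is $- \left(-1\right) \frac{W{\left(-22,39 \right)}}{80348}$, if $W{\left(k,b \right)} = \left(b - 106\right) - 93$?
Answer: $- \frac{40}{20087} \approx -0.0019913$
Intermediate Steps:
$W{\left(k,b \right)} = -199 + b$ ($W{\left(k,b \right)} = \left(-106 + b\right) - 93 = -199 + b$)
$- \left(-1\right) \frac{W{\left(-22,39 \right)}}{80348} = - \left(-1\right) \frac{-199 + 39}{80348} = - \left(-1\right) \left(\left(-160\right) \frac{1}{80348}\right) = - \frac{\left(-1\right) \left(-40\right)}{20087} = \left(-1\right) \frac{40}{20087} = - \frac{40}{20087}$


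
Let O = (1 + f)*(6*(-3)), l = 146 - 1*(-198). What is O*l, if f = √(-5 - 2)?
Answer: -6192 - 6192*I*√7 ≈ -6192.0 - 16382.0*I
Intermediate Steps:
f = I*√7 (f = √(-7) = I*√7 ≈ 2.6458*I)
l = 344 (l = 146 + 198 = 344)
O = -18 - 18*I*√7 (O = (1 + I*√7)*(6*(-3)) = (1 + I*√7)*(-18) = -18 - 18*I*√7 ≈ -18.0 - 47.624*I)
O*l = (-18 - 18*I*√7)*344 = -6192 - 6192*I*√7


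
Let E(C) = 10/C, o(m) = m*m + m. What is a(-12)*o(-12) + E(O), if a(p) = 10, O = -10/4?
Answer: 1316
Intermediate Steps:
O = -5/2 (O = -10*¼ = -5/2 ≈ -2.5000)
o(m) = m + m² (o(m) = m² + m = m + m²)
a(-12)*o(-12) + E(O) = 10*(-12*(1 - 12)) + 10/(-5/2) = 10*(-12*(-11)) + 10*(-⅖) = 10*132 - 4 = 1320 - 4 = 1316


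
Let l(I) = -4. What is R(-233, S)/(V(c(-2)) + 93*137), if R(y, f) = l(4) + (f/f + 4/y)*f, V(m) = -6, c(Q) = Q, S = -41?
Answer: -10321/2967255 ≈ -0.0034783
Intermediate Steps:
R(y, f) = -4 + f*(1 + 4/y) (R(y, f) = -4 + (f/f + 4/y)*f = -4 + (1 + 4/y)*f = -4 + f*(1 + 4/y))
R(-233, S)/(V(c(-2)) + 93*137) = (-4 - 41 + 4*(-41)/(-233))/(-6 + 93*137) = (-4 - 41 + 4*(-41)*(-1/233))/(-6 + 12741) = (-4 - 41 + 164/233)/12735 = -10321/233*1/12735 = -10321/2967255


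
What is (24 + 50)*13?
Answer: 962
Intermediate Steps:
(24 + 50)*13 = 74*13 = 962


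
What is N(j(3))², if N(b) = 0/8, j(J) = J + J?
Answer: 0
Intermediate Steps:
j(J) = 2*J
N(b) = 0 (N(b) = 0*(⅛) = 0)
N(j(3))² = 0² = 0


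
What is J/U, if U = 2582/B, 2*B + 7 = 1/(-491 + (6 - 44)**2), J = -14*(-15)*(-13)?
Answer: 4552275/1230323 ≈ 3.7001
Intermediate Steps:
J = -2730 (J = 210*(-13) = -2730)
B = -3335/953 (B = -7/2 + 1/(2*(-491 + (6 - 44)**2)) = -7/2 + 1/(2*(-491 + (-38)**2)) = -7/2 + 1/(2*(-491 + 1444)) = -7/2 + (1/2)/953 = -7/2 + (1/2)*(1/953) = -7/2 + 1/1906 = -3335/953 ≈ -3.4995)
U = -2460646/3335 (U = 2582/(-3335/953) = 2582*(-953/3335) = -2460646/3335 ≈ -737.83)
J/U = -2730/(-2460646/3335) = -2730*(-3335/2460646) = 4552275/1230323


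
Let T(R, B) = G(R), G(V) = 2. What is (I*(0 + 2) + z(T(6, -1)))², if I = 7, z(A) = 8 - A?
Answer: 400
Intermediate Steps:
T(R, B) = 2
(I*(0 + 2) + z(T(6, -1)))² = (7*(0 + 2) + (8 - 1*2))² = (7*2 + (8 - 2))² = (14 + 6)² = 20² = 400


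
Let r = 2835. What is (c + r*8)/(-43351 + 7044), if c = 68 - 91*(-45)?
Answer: -26843/36307 ≈ -0.73933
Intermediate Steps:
c = 4163 (c = 68 + 4095 = 4163)
(c + r*8)/(-43351 + 7044) = (4163 + 2835*8)/(-43351 + 7044) = (4163 + 22680)/(-36307) = 26843*(-1/36307) = -26843/36307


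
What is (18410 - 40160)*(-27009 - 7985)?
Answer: 761119500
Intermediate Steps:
(18410 - 40160)*(-27009 - 7985) = -21750*(-34994) = 761119500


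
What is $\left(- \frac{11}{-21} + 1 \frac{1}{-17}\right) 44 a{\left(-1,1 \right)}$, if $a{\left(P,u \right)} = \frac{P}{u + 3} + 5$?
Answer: $\frac{34694}{357} \approx 97.182$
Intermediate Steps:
$a{\left(P,u \right)} = 5 + \frac{P}{3 + u}$ ($a{\left(P,u \right)} = \frac{P}{3 + u} + 5 = 5 + \frac{P}{3 + u}$)
$\left(- \frac{11}{-21} + 1 \frac{1}{-17}\right) 44 a{\left(-1,1 \right)} = \left(- \frac{11}{-21} + 1 \frac{1}{-17}\right) 44 \frac{15 - 1 + 5 \cdot 1}{3 + 1} = \left(\left(-11\right) \left(- \frac{1}{21}\right) + 1 \left(- \frac{1}{17}\right)\right) 44 \frac{15 - 1 + 5}{4} = \left(\frac{11}{21} - \frac{1}{17}\right) 44 \cdot \frac{1}{4} \cdot 19 = \frac{166}{357} \cdot 44 \cdot \frac{19}{4} = \frac{7304}{357} \cdot \frac{19}{4} = \frac{34694}{357}$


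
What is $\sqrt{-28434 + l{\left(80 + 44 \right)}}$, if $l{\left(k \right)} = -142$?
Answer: $4 i \sqrt{1786} \approx 169.04 i$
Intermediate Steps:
$\sqrt{-28434 + l{\left(80 + 44 \right)}} = \sqrt{-28434 - 142} = \sqrt{-28576} = 4 i \sqrt{1786}$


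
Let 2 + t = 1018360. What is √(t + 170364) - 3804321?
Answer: -3804321 + √1188722 ≈ -3.8032e+6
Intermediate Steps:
t = 1018358 (t = -2 + 1018360 = 1018358)
√(t + 170364) - 3804321 = √(1018358 + 170364) - 3804321 = √1188722 - 3804321 = -3804321 + √1188722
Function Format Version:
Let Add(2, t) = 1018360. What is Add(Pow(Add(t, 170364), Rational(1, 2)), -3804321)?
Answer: Add(-3804321, Pow(1188722, Rational(1, 2))) ≈ -3.8032e+6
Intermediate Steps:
t = 1018358 (t = Add(-2, 1018360) = 1018358)
Add(Pow(Add(t, 170364), Rational(1, 2)), -3804321) = Add(Pow(Add(1018358, 170364), Rational(1, 2)), -3804321) = Add(Pow(1188722, Rational(1, 2)), -3804321) = Add(-3804321, Pow(1188722, Rational(1, 2)))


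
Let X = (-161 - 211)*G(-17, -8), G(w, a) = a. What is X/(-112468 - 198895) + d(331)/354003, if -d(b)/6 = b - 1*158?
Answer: -35300198/2826241951 ≈ -0.012490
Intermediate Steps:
d(b) = 948 - 6*b (d(b) = -6*(b - 1*158) = -6*(b - 158) = -6*(-158 + b) = 948 - 6*b)
X = 2976 (X = (-161 - 211)*(-8) = -372*(-8) = 2976)
X/(-112468 - 198895) + d(331)/354003 = 2976/(-112468 - 198895) + (948 - 6*331)/354003 = 2976/(-311363) + (948 - 1986)*(1/354003) = 2976*(-1/311363) - 1038*1/354003 = -2976/311363 - 346/118001 = -35300198/2826241951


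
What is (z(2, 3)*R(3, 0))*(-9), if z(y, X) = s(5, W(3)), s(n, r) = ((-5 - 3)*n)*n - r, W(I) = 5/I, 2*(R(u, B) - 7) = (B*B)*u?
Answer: 12705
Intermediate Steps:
R(u, B) = 7 + u*B**2/2 (R(u, B) = 7 + ((B*B)*u)/2 = 7 + (B**2*u)/2 = 7 + (u*B**2)/2 = 7 + u*B**2/2)
s(n, r) = -r - 8*n**2 (s(n, r) = (-8*n)*n - r = -8*n**2 - r = -r - 8*n**2)
z(y, X) = -605/3 (z(y, X) = -5/3 - 8*5**2 = -5/3 - 8*25 = -1*5/3 - 200 = -5/3 - 200 = -605/3)
(z(2, 3)*R(3, 0))*(-9) = -605*(7 + (1/2)*3*0**2)/3*(-9) = -605*(7 + (1/2)*3*0)/3*(-9) = -605*(7 + 0)/3*(-9) = -605/3*7*(-9) = -4235/3*(-9) = 12705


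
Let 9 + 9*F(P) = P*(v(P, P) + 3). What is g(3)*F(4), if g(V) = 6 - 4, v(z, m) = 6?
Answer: 6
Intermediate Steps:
F(P) = -1 + P (F(P) = -1 + (P*(6 + 3))/9 = -1 + (P*9)/9 = -1 + (9*P)/9 = -1 + P)
g(V) = 2
g(3)*F(4) = 2*(-1 + 4) = 2*3 = 6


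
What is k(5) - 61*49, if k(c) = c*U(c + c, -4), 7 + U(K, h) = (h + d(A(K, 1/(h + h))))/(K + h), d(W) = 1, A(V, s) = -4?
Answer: -6053/2 ≈ -3026.5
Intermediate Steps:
U(K, h) = -7 + (1 + h)/(K + h) (U(K, h) = -7 + (h + 1)/(K + h) = -7 + (1 + h)/(K + h))
k(c) = c*(25 - 14*c)/(-4 + 2*c) (k(c) = c*((1 - 7*(c + c) - 6*(-4))/((c + c) - 4)) = c*((1 - 14*c + 24)/(2*c - 4)) = c*((1 - 14*c + 24)/(-4 + 2*c)) = c*((25 - 14*c)/(-4 + 2*c)) = c*(25 - 14*c)/(-4 + 2*c))
k(5) - 61*49 = (½)*5*(25 - 14*5)/(-2 + 5) - 61*49 = (½)*5*(25 - 70)/3 - 2989 = (½)*5*(⅓)*(-45) - 2989 = -75/2 - 2989 = -6053/2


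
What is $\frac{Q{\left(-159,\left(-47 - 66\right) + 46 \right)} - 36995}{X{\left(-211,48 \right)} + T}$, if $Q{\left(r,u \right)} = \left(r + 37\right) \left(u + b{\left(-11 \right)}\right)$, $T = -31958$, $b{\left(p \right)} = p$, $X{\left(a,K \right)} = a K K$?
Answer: $\frac{27479}{518102} \approx 0.053038$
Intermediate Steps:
$X{\left(a,K \right)} = a K^{2}$ ($X{\left(a,K \right)} = K a K = a K^{2}$)
$Q{\left(r,u \right)} = \left(-11 + u\right) \left(37 + r\right)$ ($Q{\left(r,u \right)} = \left(r + 37\right) \left(u - 11\right) = \left(37 + r\right) \left(-11 + u\right) = \left(-11 + u\right) \left(37 + r\right)$)
$\frac{Q{\left(-159,\left(-47 - 66\right) + 46 \right)} - 36995}{X{\left(-211,48 \right)} + T} = \frac{\left(-407 - -1749 + 37 \left(\left(-47 - 66\right) + 46\right) - 159 \left(\left(-47 - 66\right) + 46\right)\right) - 36995}{- 211 \cdot 48^{2} - 31958} = \frac{\left(-407 + 1749 + 37 \left(-113 + 46\right) - 159 \left(-113 + 46\right)\right) - 36995}{\left(-211\right) 2304 - 31958} = \frac{\left(-407 + 1749 + 37 \left(-67\right) - -10653\right) - 36995}{-486144 - 31958} = \frac{\left(-407 + 1749 - 2479 + 10653\right) - 36995}{-518102} = \left(9516 - 36995\right) \left(- \frac{1}{518102}\right) = \left(-27479\right) \left(- \frac{1}{518102}\right) = \frac{27479}{518102}$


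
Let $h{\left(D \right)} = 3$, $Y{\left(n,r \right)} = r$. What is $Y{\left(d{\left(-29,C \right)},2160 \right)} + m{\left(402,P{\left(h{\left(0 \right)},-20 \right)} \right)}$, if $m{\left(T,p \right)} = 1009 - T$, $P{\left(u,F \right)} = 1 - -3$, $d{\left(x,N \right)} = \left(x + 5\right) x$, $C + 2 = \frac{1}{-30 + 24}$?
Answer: $2767$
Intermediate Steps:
$C = - \frac{13}{6}$ ($C = -2 + \frac{1}{-30 + 24} = -2 + \frac{1}{-6} = -2 - \frac{1}{6} = - \frac{13}{6} \approx -2.1667$)
$d{\left(x,N \right)} = x \left(5 + x\right)$ ($d{\left(x,N \right)} = \left(5 + x\right) x = x \left(5 + x\right)$)
$P{\left(u,F \right)} = 4$ ($P{\left(u,F \right)} = 1 + 3 = 4$)
$Y{\left(d{\left(-29,C \right)},2160 \right)} + m{\left(402,P{\left(h{\left(0 \right)},-20 \right)} \right)} = 2160 + \left(1009 - 402\right) = 2160 + 607 = 2767$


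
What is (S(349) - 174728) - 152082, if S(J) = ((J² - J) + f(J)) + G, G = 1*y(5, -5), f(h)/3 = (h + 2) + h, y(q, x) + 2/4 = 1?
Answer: -406515/2 ≈ -2.0326e+5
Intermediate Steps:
y(q, x) = ½ (y(q, x) = -½ + 1 = ½)
f(h) = 6 + 6*h (f(h) = 3*((h + 2) + h) = 3*((2 + h) + h) = 3*(2 + 2*h) = 6 + 6*h)
G = ½ (G = 1*(½) = ½ ≈ 0.50000)
S(J) = 13/2 + J² + 5*J (S(J) = ((J² - J) + (6 + 6*J)) + ½ = (6 + J² + 5*J) + ½ = 13/2 + J² + 5*J)
(S(349) - 174728) - 152082 = ((13/2 + 349² + 5*349) - 174728) - 152082 = ((13/2 + 121801 + 1745) - 174728) - 152082 = (247105/2 - 174728) - 152082 = -102351/2 - 152082 = -406515/2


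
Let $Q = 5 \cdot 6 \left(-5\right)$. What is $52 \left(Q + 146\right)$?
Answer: $-208$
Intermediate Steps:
$Q = -150$ ($Q = 30 \left(-5\right) = -150$)
$52 \left(Q + 146\right) = 52 \left(-150 + 146\right) = 52 \left(-4\right) = -208$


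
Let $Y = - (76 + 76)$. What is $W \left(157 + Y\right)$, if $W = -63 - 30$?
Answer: $-465$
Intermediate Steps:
$W = -93$ ($W = -63 - 30 = -93$)
$Y = -152$ ($Y = \left(-1\right) 152 = -152$)
$W \left(157 + Y\right) = - 93 \left(157 - 152\right) = \left(-93\right) 5 = -465$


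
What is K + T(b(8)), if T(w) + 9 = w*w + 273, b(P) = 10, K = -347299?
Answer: -346935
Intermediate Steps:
T(w) = 264 + w**2 (T(w) = -9 + (w*w + 273) = -9 + (w**2 + 273) = -9 + (273 + w**2) = 264 + w**2)
K + T(b(8)) = -347299 + (264 + 10**2) = -347299 + (264 + 100) = -347299 + 364 = -346935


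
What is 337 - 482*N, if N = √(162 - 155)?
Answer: 337 - 482*√7 ≈ -938.25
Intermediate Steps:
N = √7 ≈ 2.6458
337 - 482*N = 337 - 482*√7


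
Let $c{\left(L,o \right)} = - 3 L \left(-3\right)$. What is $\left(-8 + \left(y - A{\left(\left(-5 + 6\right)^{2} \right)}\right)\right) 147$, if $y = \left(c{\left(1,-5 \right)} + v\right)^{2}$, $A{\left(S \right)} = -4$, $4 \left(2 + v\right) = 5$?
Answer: $\frac{150675}{16} \approx 9417.2$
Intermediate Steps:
$v = - \frac{3}{4}$ ($v = -2 + \frac{1}{4} \cdot 5 = -2 + \frac{5}{4} = - \frac{3}{4} \approx -0.75$)
$c{\left(L,o \right)} = 9 L$
$y = \frac{1089}{16}$ ($y = \left(9 \cdot 1 - \frac{3}{4}\right)^{2} = \left(9 - \frac{3}{4}\right)^{2} = \left(\frac{33}{4}\right)^{2} = \frac{1089}{16} \approx 68.063$)
$\left(-8 + \left(y - A{\left(\left(-5 + 6\right)^{2} \right)}\right)\right) 147 = \left(-8 + \left(\frac{1089}{16} - -4\right)\right) 147 = \left(-8 + \left(\frac{1089}{16} + 4\right)\right) 147 = \left(-8 + \frac{1153}{16}\right) 147 = \frac{1025}{16} \cdot 147 = \frac{150675}{16}$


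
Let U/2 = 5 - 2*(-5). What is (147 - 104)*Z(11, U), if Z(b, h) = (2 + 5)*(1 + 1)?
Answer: 602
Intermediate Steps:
U = 30 (U = 2*(5 - 2*(-5)) = 2*(5 + 10) = 2*15 = 30)
Z(b, h) = 14 (Z(b, h) = 7*2 = 14)
(147 - 104)*Z(11, U) = (147 - 104)*14 = 43*14 = 602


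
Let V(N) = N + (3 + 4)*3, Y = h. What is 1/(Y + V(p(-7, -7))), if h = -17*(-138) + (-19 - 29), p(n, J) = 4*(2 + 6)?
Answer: 1/2351 ≈ 0.00042535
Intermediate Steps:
p(n, J) = 32 (p(n, J) = 4*8 = 32)
h = 2298 (h = 2346 - 48 = 2298)
Y = 2298
V(N) = 21 + N (V(N) = N + 7*3 = N + 21 = 21 + N)
1/(Y + V(p(-7, -7))) = 1/(2298 + (21 + 32)) = 1/(2298 + 53) = 1/2351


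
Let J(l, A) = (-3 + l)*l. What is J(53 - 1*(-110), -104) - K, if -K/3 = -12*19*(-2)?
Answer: 27448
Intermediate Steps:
J(l, A) = l*(-3 + l)
K = -1368 (K = -3*(-12*19)*(-2) = -(-684)*(-2) = -3*456 = -1368)
J(53 - 1*(-110), -104) - K = (53 - 1*(-110))*(-3 + (53 - 1*(-110))) - 1*(-1368) = (53 + 110)*(-3 + (53 + 110)) + 1368 = 163*(-3 + 163) + 1368 = 163*160 + 1368 = 26080 + 1368 = 27448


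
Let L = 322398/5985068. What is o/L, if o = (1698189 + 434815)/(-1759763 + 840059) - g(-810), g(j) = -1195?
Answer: 410318784185173/18531920637 ≈ 22141.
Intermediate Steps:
o = 274228319/229926 (o = (1698189 + 434815)/(-1759763 + 840059) - 1*(-1195) = 2133004/(-919704) + 1195 = 2133004*(-1/919704) + 1195 = -533251/229926 + 1195 = 274228319/229926 ≈ 1192.7)
L = 161199/2992534 (L = 322398*(1/5985068) = 161199/2992534 ≈ 0.053867)
o/L = 274228319/(229926*(161199/2992534)) = (274228319/229926)*(2992534/161199) = 410318784185173/18531920637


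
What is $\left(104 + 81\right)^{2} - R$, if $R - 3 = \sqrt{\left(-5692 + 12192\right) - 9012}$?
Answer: $34222 - 4 i \sqrt{157} \approx 34222.0 - 50.12 i$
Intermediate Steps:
$R = 3 + 4 i \sqrt{157}$ ($R = 3 + \sqrt{\left(-5692 + 12192\right) - 9012} = 3 + \sqrt{6500 - 9012} = 3 + \sqrt{-2512} = 3 + 4 i \sqrt{157} \approx 3.0 + 50.12 i$)
$\left(104 + 81\right)^{2} - R = \left(104 + 81\right)^{2} - \left(3 + 4 i \sqrt{157}\right) = 185^{2} - \left(3 + 4 i \sqrt{157}\right) = 34225 - \left(3 + 4 i \sqrt{157}\right) = 34222 - 4 i \sqrt{157}$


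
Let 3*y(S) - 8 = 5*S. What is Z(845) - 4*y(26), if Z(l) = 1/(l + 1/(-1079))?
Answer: -167761657/911754 ≈ -184.00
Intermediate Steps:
Z(l) = 1/(-1/1079 + l) (Z(l) = 1/(l - 1/1079) = 1/(-1/1079 + l))
y(S) = 8/3 + 5*S/3 (y(S) = 8/3 + (5*S)/3 = 8/3 + 5*S/3)
Z(845) - 4*y(26) = 1079/(-1 + 1079*845) - 4*(8/3 + (5/3)*26) = 1079/(-1 + 911755) - 4*(8/3 + 130/3) = 1079/911754 - 4*46 = 1079*(1/911754) - 184 = 1079/911754 - 184 = -167761657/911754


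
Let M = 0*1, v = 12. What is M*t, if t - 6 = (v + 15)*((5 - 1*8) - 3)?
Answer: 0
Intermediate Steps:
M = 0
t = -156 (t = 6 + (12 + 15)*((5 - 1*8) - 3) = 6 + 27*((5 - 8) - 3) = 6 + 27*(-3 - 3) = 6 + 27*(-6) = 6 - 162 = -156)
M*t = 0*(-156) = 0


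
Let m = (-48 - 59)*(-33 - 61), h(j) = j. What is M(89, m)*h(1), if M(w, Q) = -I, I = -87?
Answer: 87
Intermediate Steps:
m = 10058 (m = -107*(-94) = 10058)
M(w, Q) = 87 (M(w, Q) = -1*(-87) = 87)
M(89, m)*h(1) = 87*1 = 87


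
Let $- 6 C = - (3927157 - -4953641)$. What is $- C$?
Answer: $-1480133$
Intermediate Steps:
$C = 1480133$ ($C = - \frac{\left(-1\right) \left(3927157 - -4953641\right)}{6} = - \frac{\left(-1\right) \left(3927157 + 4953641\right)}{6} = - \frac{\left(-1\right) 8880798}{6} = \left(- \frac{1}{6}\right) \left(-8880798\right) = 1480133$)
$- C = \left(-1\right) 1480133 = -1480133$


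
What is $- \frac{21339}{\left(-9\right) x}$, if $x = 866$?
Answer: $\frac{2371}{866} \approx 2.7379$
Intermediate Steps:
$- \frac{21339}{\left(-9\right) x} = - \frac{21339}{\left(-9\right) 866} = - \frac{21339}{-7794} = \left(-21339\right) \left(- \frac{1}{7794}\right) = \frac{2371}{866}$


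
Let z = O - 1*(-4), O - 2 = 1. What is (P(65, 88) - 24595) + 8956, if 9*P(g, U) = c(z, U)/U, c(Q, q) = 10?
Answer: -6193039/396 ≈ -15639.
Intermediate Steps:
O = 3 (O = 2 + 1 = 3)
z = 7 (z = 3 - 1*(-4) = 3 + 4 = 7)
P(g, U) = 10/(9*U) (P(g, U) = (10/U)/9 = 10/(9*U))
(P(65, 88) - 24595) + 8956 = ((10/9)/88 - 24595) + 8956 = ((10/9)*(1/88) - 24595) + 8956 = (5/396 - 24595) + 8956 = -9739615/396 + 8956 = -6193039/396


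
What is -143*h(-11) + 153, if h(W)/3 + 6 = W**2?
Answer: -49182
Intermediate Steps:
h(W) = -18 + 3*W**2
-143*h(-11) + 153 = -143*(-18 + 3*(-11)**2) + 153 = -143*(-18 + 3*121) + 153 = -143*(-18 + 363) + 153 = -143*345 + 153 = -49335 + 153 = -49182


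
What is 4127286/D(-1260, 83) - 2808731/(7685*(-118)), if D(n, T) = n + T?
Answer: -3739440886993/1067338910 ≈ -3503.5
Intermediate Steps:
D(n, T) = T + n
4127286/D(-1260, 83) - 2808731/(7685*(-118)) = 4127286/(83 - 1260) - 2808731/(7685*(-118)) = 4127286/(-1177) - 2808731/(-906830) = 4127286*(-1/1177) - 2808731*(-1/906830) = -4127286/1177 + 2808731/906830 = -3739440886993/1067338910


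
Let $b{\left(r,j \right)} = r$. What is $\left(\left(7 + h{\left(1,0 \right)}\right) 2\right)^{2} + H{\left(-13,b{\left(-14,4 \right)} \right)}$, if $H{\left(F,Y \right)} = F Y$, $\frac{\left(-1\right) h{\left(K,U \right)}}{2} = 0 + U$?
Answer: $378$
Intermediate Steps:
$h{\left(K,U \right)} = - 2 U$ ($h{\left(K,U \right)} = - 2 \left(0 + U\right) = - 2 U$)
$\left(\left(7 + h{\left(1,0 \right)}\right) 2\right)^{2} + H{\left(-13,b{\left(-14,4 \right)} \right)} = \left(\left(7 - 0\right) 2\right)^{2} - -182 = \left(\left(7 + 0\right) 2\right)^{2} + 182 = \left(7 \cdot 2\right)^{2} + 182 = 14^{2} + 182 = 196 + 182 = 378$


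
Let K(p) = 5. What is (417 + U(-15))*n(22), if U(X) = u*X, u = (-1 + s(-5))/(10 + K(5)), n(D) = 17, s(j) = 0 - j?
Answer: 7021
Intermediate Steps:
s(j) = -j
u = 4/15 (u = (-1 - 1*(-5))/(10 + 5) = (-1 + 5)/15 = 4*(1/15) = 4/15 ≈ 0.26667)
U(X) = 4*X/15
(417 + U(-15))*n(22) = (417 + (4/15)*(-15))*17 = (417 - 4)*17 = 413*17 = 7021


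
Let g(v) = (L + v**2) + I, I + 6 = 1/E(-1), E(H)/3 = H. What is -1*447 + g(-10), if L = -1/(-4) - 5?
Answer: -4297/12 ≈ -358.08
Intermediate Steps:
E(H) = 3*H
I = -19/3 (I = -6 + 1/(3*(-1)) = -6 + 1/(-3) = -6 - 1/3 = -19/3 ≈ -6.3333)
L = -19/4 (L = -1*(-1/4) - 5 = 1/4 - 5 = -19/4 ≈ -4.7500)
g(v) = -133/12 + v**2 (g(v) = (-19/4 + v**2) - 19/3 = -133/12 + v**2)
-1*447 + g(-10) = -1*447 + (-133/12 + (-10)**2) = -447 + (-133/12 + 100) = -447 + 1067/12 = -4297/12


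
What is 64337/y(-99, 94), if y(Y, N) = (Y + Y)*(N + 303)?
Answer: -64337/78606 ≈ -0.81847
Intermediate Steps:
y(Y, N) = 2*Y*(303 + N) (y(Y, N) = (2*Y)*(303 + N) = 2*Y*(303 + N))
64337/y(-99, 94) = 64337/((2*(-99)*(303 + 94))) = 64337/((2*(-99)*397)) = 64337/(-78606) = 64337*(-1/78606) = -64337/78606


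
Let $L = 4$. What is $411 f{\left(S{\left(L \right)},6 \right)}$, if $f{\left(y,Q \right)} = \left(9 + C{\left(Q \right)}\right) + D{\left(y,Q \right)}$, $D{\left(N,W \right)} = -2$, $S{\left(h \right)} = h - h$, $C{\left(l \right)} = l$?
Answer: $5343$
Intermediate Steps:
$S{\left(h \right)} = 0$
$f{\left(y,Q \right)} = 7 + Q$ ($f{\left(y,Q \right)} = \left(9 + Q\right) - 2 = 7 + Q$)
$411 f{\left(S{\left(L \right)},6 \right)} = 411 \left(7 + 6\right) = 411 \cdot 13 = 5343$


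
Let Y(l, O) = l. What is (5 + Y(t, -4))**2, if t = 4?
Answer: 81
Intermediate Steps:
(5 + Y(t, -4))**2 = (5 + 4)**2 = 9**2 = 81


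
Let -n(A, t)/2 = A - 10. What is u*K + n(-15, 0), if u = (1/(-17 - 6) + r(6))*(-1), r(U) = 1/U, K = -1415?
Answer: 30955/138 ≈ 224.31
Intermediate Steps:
n(A, t) = 20 - 2*A (n(A, t) = -2*(A - 10) = -2*(-10 + A) = 20 - 2*A)
r(U) = 1/U
u = -17/138 (u = (1/(-17 - 6) + 1/6)*(-1) = (1/(-23) + 1/6)*(-1) = (-1/23 + 1/6)*(-1) = (17/138)*(-1) = -17/138 ≈ -0.12319)
u*K + n(-15, 0) = -17/138*(-1415) + (20 - 2*(-15)) = 24055/138 + (20 + 30) = 24055/138 + 50 = 30955/138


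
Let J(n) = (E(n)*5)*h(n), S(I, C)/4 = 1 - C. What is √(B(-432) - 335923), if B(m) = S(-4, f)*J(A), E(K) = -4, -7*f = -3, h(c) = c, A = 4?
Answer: I*√16469187/7 ≈ 579.75*I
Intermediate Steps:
f = 3/7 (f = -⅐*(-3) = 3/7 ≈ 0.42857)
S(I, C) = 4 - 4*C (S(I, C) = 4*(1 - C) = 4 - 4*C)
J(n) = -20*n (J(n) = (-4*5)*n = -20*n)
B(m) = -1280/7 (B(m) = (4 - 4*3/7)*(-20*4) = (4 - 12/7)*(-80) = (16/7)*(-80) = -1280/7)
√(B(-432) - 335923) = √(-1280/7 - 335923) = √(-2352741/7) = I*√16469187/7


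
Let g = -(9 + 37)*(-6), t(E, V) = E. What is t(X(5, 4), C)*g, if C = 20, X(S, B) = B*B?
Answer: 4416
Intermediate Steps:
X(S, B) = B²
g = 276 (g = -46*(-6) = -1*(-276) = 276)
t(X(5, 4), C)*g = 4²*276 = 16*276 = 4416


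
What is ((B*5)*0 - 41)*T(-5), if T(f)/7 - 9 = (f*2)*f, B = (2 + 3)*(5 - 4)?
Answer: -16933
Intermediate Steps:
B = 5 (B = 5*1 = 5)
T(f) = 63 + 14*f**2 (T(f) = 63 + 7*((f*2)*f) = 63 + 7*((2*f)*f) = 63 + 7*(2*f**2) = 63 + 14*f**2)
((B*5)*0 - 41)*T(-5) = ((5*5)*0 - 41)*(63 + 14*(-5)**2) = (25*0 - 41)*(63 + 14*25) = (0 - 41)*(63 + 350) = -41*413 = -16933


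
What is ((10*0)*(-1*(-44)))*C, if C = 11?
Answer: 0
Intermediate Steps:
((10*0)*(-1*(-44)))*C = ((10*0)*(-1*(-44)))*11 = (0*44)*11 = 0*11 = 0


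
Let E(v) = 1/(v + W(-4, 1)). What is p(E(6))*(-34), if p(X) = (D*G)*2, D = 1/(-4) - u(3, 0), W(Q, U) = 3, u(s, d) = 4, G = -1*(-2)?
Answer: 578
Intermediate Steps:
G = 2
E(v) = 1/(3 + v) (E(v) = 1/(v + 3) = 1/(3 + v))
D = -17/4 (D = 1/(-4) - 1*4 = -¼ - 4 = -17/4 ≈ -4.2500)
p(X) = -17 (p(X) = -17/4*2*2 = -17/2*2 = -17)
p(E(6))*(-34) = -17*(-34) = 578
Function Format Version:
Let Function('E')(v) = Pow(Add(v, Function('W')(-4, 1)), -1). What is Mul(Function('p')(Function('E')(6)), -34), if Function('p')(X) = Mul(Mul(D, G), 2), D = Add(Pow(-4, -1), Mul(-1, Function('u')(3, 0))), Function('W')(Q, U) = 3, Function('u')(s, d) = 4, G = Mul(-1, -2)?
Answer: 578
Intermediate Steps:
G = 2
Function('E')(v) = Pow(Add(3, v), -1) (Function('E')(v) = Pow(Add(v, 3), -1) = Pow(Add(3, v), -1))
D = Rational(-17, 4) (D = Add(Pow(-4, -1), Mul(-1, 4)) = Add(Rational(-1, 4), -4) = Rational(-17, 4) ≈ -4.2500)
Function('p')(X) = -17 (Function('p')(X) = Mul(Mul(Rational(-17, 4), 2), 2) = Mul(Rational(-17, 2), 2) = -17)
Mul(Function('p')(Function('E')(6)), -34) = Mul(-17, -34) = 578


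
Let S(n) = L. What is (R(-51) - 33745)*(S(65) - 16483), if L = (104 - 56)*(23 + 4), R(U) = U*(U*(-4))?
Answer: 670490863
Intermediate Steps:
R(U) = -4*U**2 (R(U) = U*(-4*U) = -4*U**2)
L = 1296 (L = 48*27 = 1296)
S(n) = 1296
(R(-51) - 33745)*(S(65) - 16483) = (-4*(-51)**2 - 33745)*(1296 - 16483) = (-4*2601 - 33745)*(-15187) = (-10404 - 33745)*(-15187) = -44149*(-15187) = 670490863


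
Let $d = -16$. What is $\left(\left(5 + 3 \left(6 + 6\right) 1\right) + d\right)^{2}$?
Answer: $625$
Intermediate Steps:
$\left(\left(5 + 3 \left(6 + 6\right) 1\right) + d\right)^{2} = \left(\left(5 + 3 \left(6 + 6\right) 1\right) - 16\right)^{2} = \left(\left(5 + 3 \cdot 12 \cdot 1\right) - 16\right)^{2} = \left(\left(5 + 36 \cdot 1\right) - 16\right)^{2} = \left(\left(5 + 36\right) - 16\right)^{2} = \left(41 - 16\right)^{2} = 25^{2} = 625$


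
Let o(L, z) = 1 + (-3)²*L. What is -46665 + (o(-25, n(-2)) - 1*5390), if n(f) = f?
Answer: -52279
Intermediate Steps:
o(L, z) = 1 + 9*L
-46665 + (o(-25, n(-2)) - 1*5390) = -46665 + ((1 + 9*(-25)) - 1*5390) = -46665 + ((1 - 225) - 5390) = -46665 + (-224 - 5390) = -46665 - 5614 = -52279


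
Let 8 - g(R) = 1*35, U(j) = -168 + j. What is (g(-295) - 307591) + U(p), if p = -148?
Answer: -307934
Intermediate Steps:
g(R) = -27 (g(R) = 8 - 35 = -27)
(g(-295) - 307591) + U(p) = (-27 - 307591) + (-168 - 148) = -307618 - 316 = -307934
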